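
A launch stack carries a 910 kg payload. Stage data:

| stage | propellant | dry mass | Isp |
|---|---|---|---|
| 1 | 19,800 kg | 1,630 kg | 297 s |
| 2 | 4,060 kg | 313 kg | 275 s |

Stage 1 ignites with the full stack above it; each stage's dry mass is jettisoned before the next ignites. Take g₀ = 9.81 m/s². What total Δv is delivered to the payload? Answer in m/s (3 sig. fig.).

Ignition mass of stage 1 = 19,800+1,630 + 4,060+313 + 910 = 26,713 kg.
Stage 1: m₀ = 26,713 kg, m_f = 26,713 − 19,800 = 6,913 kg; Δv = 297×9.81×ln(3.864) = 2913.6×1.3517 ≈ 3938 m/s.
Stage 2: m₀ = 5,283 kg, m_f = 5,283 − 4,060 = 1,223 kg; Δv = 275×9.81×ln(4.32) = 2697.8×1.4632 ≈ 3947 m/s.
Total Δv = 3938 + 3947 = 7885 m/s.

Δv ≈ 7890 m/s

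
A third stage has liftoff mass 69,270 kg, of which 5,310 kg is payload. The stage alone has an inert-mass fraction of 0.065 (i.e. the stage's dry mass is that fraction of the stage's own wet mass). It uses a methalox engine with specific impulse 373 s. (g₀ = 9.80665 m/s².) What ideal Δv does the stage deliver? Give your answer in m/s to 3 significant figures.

Stage wet mass = m₀ − payload = 69,270 − 5,310 = 63,960 kg.
Stage dry mass = ε × stage wet mass = 0.065 × 63,960 = 4,157.4 kg.
Burnout mass m_f = stage dry + payload = 4,157.4 + 5,310 = 9,467.4 kg.
v_e = Isp · g₀ = 373 × 9.80665 = 3657.9 m/s.
Δv = v_e · ln(69,270/9,467.4) = 3657.9 × ln(7.317) = 3657.9 × 1.9902 ≈ 7280 m/s.

Δv ≈ 7280 m/s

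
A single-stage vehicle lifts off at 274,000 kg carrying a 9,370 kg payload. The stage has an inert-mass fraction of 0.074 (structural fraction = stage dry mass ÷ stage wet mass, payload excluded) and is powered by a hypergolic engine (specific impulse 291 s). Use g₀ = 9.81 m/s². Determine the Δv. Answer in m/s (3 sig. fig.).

Δv ≈ 6420 m/s

Stage wet mass = m₀ − payload = 274,000 − 9,370 = 264,630 kg.
Stage dry mass = ε × stage wet mass = 0.074 × 264,630 = 19,582.6 kg.
Burnout mass m_f = stage dry + payload = 19,582.6 + 9,370 = 28,952.6 kg.
v_e = Isp · g₀ = 291 × 9.81 = 2854.7 m/s.
Using Δv = v_e ln(m₀/m_f): Δv = v_e · ln(274,000/28,952.6) = 2854.7 × ln(9.464) = 2854.7 × 2.2475 ≈ 6416 m/s.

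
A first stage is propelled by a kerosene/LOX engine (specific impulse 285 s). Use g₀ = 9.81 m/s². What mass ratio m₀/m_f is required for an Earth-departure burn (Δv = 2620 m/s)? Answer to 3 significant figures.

mass ratio ≈ 2.55

v_e = Isp · g₀ = 285 × 9.81 = 2795.9 m/s.
m₀/m_f = exp(Δv / v_e) = exp(2620 / 2795.9) = exp(0.9371) = 2.5526.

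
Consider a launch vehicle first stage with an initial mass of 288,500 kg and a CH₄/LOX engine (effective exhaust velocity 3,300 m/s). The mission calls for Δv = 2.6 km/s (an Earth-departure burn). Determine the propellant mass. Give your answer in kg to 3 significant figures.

m₀/m_f = exp(Δv / v_e) = exp(2600 / 3300.0) = exp(0.7879) = 2.1987.
m_f = 288,500 / 2.1987 = 131,214 kg, so propellant = m₀ − m_f = 288,500 − 131,214 = 157,286 kg.

propellant mass ≈ 157000 kg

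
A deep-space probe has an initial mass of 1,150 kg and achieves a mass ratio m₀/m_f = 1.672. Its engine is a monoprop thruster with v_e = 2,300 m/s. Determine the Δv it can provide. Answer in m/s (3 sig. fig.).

Δv ≈ 1180 m/s

Δv = v_e · ln(1.672) = 2300.0 × 0.5140 ≈ 1182.2 m/s.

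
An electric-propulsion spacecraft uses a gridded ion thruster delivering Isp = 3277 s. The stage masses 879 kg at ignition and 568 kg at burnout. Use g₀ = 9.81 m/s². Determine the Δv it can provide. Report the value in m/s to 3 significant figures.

v_e = Isp · g₀ = 3277 × 9.81 = 32147.4 m/s.
By the Tsiolkovsky rocket equation, Δv = v_e · ln(m₀/m_f) = 32147.4 × ln(1.548) = 32147.4 × 0.4367 ≈ 14037.6 m/s.

Δv ≈ 14000 m/s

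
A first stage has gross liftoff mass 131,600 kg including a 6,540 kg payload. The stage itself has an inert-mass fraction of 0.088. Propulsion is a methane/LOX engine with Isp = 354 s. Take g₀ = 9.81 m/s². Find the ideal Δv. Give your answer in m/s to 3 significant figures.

Δv ≈ 7000 m/s

Stage wet mass = m₀ − payload = 131,600 − 6,540 = 125,060 kg.
Stage dry mass = ε × stage wet mass = 0.088 × 125,060 = 11,005.3 kg.
Burnout mass m_f = stage dry + payload = 11,005.3 + 6,540 = 17,545.3 kg.
v_e = Isp · g₀ = 354 × 9.81 = 3472.7 m/s.
Δv = v_e · ln(131,600/17,545.3) = 3472.7 × ln(7.501) = 3472.7 × 2.0150 ≈ 6998 m/s.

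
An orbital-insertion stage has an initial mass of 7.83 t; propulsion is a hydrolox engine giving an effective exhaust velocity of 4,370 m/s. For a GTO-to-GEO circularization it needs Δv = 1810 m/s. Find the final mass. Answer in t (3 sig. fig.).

final mass ≈ 5.17 t

Using Δv = v_e ln(m₀/m_f): m₀/m_f = exp(Δv / v_e) = exp(1810 / 4370.0) = exp(0.4142) = 1.5131.
m_f = m₀ / 1.5131 = 7.83 / 1.5131 = 5.17481 t.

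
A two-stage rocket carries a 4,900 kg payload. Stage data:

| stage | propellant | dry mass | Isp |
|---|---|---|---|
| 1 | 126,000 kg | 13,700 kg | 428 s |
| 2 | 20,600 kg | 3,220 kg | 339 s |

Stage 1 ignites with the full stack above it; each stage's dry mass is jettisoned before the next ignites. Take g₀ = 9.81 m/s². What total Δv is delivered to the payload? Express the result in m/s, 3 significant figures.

Δv ≈ 9990 m/s

Ignition mass of stage 1 = 126,000+13,700 + 20,600+3,220 + 4,900 = 168,420 kg.
Stage 1: m₀ = 168,420 kg, m_f = 168,420 − 126,000 = 42,420 kg; Δv = 428×9.81×ln(3.97) = 4198.7×1.3788 ≈ 5789 m/s.
Stage 2: m₀ = 28,720 kg, m_f = 28,720 − 20,600 = 8,120 kg; Δv = 339×9.81×ln(3.537) = 3325.6×1.2633 ≈ 4201 m/s.
Total Δv = 5789 + 4201 = 9990 m/s.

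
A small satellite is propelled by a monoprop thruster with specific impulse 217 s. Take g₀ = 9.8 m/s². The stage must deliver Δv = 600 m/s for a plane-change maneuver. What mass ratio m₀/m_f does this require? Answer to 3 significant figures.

mass ratio ≈ 1.33

v_e = Isp · g₀ = 217 × 9.8 = 2126.6 m/s.
From the ideal rocket equation, m₀/m_f = exp(Δv / v_e) = exp(600 / 2126.6) = exp(0.2821) = 1.3260.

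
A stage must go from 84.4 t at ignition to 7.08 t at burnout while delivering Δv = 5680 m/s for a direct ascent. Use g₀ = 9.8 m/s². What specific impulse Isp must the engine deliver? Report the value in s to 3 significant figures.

Isp ≈ 234 s

ln(m₀/m_f) = ln(84400/7080) = ln(11.92) = 2.4783.
Using Δv = v_e ln(m₀/m_f): v_e = Δv / ln(m₀/m_f) = 5680 / 2.4783 = 2291.9 m/s.
Isp = v_e / g₀ = 2291.9 / 9.8 = 233.9 s.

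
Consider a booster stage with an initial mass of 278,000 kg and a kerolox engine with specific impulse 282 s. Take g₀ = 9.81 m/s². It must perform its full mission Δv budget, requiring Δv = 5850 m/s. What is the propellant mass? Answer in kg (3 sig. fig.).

v_e = Isp · g₀ = 282 × 9.81 = 2766.4 m/s.
Using Δv = v_e ln(m₀/m_f): m₀/m_f = exp(Δv / v_e) = exp(5850 / 2766.4) = exp(2.1146) = 8.2867.
m_f = 278,000 / 8.2867 = 33,547.7 kg, so propellant = m₀ − m_f = 278,000 − 33,547.7 = 244,452.3 kg.

propellant mass ≈ 244000 kg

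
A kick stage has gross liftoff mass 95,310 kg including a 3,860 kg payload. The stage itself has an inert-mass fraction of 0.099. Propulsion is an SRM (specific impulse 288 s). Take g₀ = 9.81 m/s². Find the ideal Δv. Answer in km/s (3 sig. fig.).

Δv ≈ 5.65 km/s

Stage wet mass = m₀ − payload = 95,310 − 3,860 = 91,450 kg.
Stage dry mass = ε × stage wet mass = 0.099 × 91,450 = 9,053.55 kg.
Burnout mass m_f = stage dry + payload = 9,053.55 + 3,860 = 12,913.55 kg.
v_e = Isp · g₀ = 288 × 9.81 = 2825.3 m/s.
By the Tsiolkovsky rocket equation, Δv = v_e · ln(95,310/12,913.55) = 2825.3 × ln(7.381) = 2825.3 × 1.9989 ≈ 5647 m/s.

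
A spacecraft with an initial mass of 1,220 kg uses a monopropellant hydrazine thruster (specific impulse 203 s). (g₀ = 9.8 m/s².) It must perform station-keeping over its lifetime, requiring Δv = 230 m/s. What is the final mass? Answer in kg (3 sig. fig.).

v_e = Isp · g₀ = 203 × 9.8 = 1989.4 m/s.
From the ideal rocket equation, m₀/m_f = exp(Δv / v_e) = exp(230 / 1989.4) = exp(0.1156) = 1.1226.
m_f = m₀ / 1.1226 = 1,220 / 1.1226 = 1,086.76 kg.

final mass ≈ 1090 kg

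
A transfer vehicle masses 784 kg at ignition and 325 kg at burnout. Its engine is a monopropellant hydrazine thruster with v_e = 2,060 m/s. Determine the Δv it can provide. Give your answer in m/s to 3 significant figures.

Δv ≈ 1810 m/s

By the Tsiolkovsky rocket equation, Δv = v_e · ln(m₀/m_f) = 2060.0 × ln(2.412) = 2060.0 × 0.8806 ≈ 1814.0 m/s.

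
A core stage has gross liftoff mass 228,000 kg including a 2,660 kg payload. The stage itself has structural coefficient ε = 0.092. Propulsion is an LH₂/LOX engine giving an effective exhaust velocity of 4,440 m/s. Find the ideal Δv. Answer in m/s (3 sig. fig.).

Δv ≈ 10100 m/s

Stage wet mass = m₀ − payload = 228,000 − 2,660 = 225,340 kg.
Stage dry mass = ε × stage wet mass = 0.092 × 225,340 = 20,731.3 kg.
Burnout mass m_f = stage dry + payload = 20,731.3 + 2,660 = 23,391.3 kg.
Rocket equation: Δv = v_e · ln(228,000/23,391.3) = 4440.0 × ln(9.747) = 4440.0 × 2.2770 ≈ 10110 m/s.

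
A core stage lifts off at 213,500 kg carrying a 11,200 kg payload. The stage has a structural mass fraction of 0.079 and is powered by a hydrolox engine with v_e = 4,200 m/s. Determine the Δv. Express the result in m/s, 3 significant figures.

Stage wet mass = m₀ − payload = 213,500 − 11,200 = 202,300 kg.
Stage dry mass = ε × stage wet mass = 0.079 × 202,300 = 15,981.7 kg.
Burnout mass m_f = stage dry + payload = 15,981.7 + 11,200 = 27,181.7 kg.
From the ideal rocket equation, Δv = v_e · ln(213,500/27,181.7) = 4200.0 × ln(7.855) = 4200.0 × 2.0611 ≈ 8657 m/s.

Δv ≈ 8660 m/s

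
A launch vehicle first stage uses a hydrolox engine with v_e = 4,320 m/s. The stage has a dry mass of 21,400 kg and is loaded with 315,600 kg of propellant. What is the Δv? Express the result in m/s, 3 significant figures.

m₀ = m_dry + m_prop = 21,400 + 315,600 = 337,000 kg.
Δv = v_e · ln(m₀/m_f) = 4320.0 × ln(15.75) = 4320.0 × 2.7567 ≈ 11908.9 m/s.

Δv ≈ 11900 m/s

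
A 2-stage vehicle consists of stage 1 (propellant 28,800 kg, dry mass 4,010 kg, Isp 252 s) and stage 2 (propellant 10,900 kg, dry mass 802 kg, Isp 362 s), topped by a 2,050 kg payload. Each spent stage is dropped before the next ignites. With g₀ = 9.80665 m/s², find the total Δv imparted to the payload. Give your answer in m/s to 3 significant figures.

Ignition mass of stage 1 = 28,800+4,010 + 10,900+802 + 2,050 = 46,562 kg.
Stage 1: m₀ = 46,562 kg, m_f = 46,562 − 28,800 = 17,762 kg; Δv = 252×9.80665×ln(2.621) = 2471.3×0.9637 ≈ 2382 m/s.
Stage 2: m₀ = 13,752 kg, m_f = 13,752 − 10,900 = 2,852 kg; Δv = 362×9.80665×ln(4.822) = 3550.0×1.5732 ≈ 5585 m/s.
Total Δv = 2382 + 5585 = 7967 m/s.

Δv ≈ 7970 m/s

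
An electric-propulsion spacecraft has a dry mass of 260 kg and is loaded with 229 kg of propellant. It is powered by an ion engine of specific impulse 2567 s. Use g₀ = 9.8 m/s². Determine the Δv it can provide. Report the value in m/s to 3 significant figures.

v_e = Isp · g₀ = 2567 × 9.8 = 25156.6 m/s.
m₀ = m_dry + m_prop = 260 + 229 = 489 kg.
Rocket equation: Δv = v_e · ln(m₀/m_f) = 25156.6 × ln(1.881) = 25156.6 × 0.6317 ≈ 15890.9 m/s.

Δv ≈ 15900 m/s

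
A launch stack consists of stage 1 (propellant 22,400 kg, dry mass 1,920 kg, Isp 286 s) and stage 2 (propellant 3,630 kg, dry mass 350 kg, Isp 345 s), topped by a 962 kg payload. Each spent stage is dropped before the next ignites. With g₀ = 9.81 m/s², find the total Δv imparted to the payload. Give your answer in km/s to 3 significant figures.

Ignition mass of stage 1 = 22,400+1,920 + 3,630+350 + 962 = 29,262 kg.
Stage 1: m₀ = 29,262 kg, m_f = 29,262 − 22,400 = 6,862 kg; Δv = 286×9.81×ln(4.264) = 2805.7×1.4503 ≈ 4069 m/s.
Stage 2: m₀ = 4,942 kg, m_f = 4,942 − 3,630 = 1,312 kg; Δv = 345×9.81×ln(3.767) = 3384.5×1.3262 ≈ 4489 m/s.
Total Δv = 4069 + 4489 = 8558 m/s.

Δv ≈ 8.56 km/s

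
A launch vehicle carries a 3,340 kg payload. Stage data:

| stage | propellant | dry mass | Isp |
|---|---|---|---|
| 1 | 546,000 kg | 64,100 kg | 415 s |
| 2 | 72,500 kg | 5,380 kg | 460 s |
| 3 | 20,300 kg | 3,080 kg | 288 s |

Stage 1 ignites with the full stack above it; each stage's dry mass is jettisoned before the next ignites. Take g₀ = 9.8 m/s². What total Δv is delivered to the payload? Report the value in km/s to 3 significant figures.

Ignition mass of stage 1 = 546,000+64,100 + 72,500+5,380 + 20,300+3,080 + 3,340 = 714,700 kg.
Stage 1: m₀ = 714,700 kg, m_f = 714,700 − 546,000 = 168,700 kg; Δv = 415×9.8×ln(4.237) = 4067.0×1.4437 ≈ 5872 m/s.
Stage 2: m₀ = 104,600 kg, m_f = 104,600 − 72,500 = 32,100 kg; Δv = 460×9.8×ln(3.259) = 4508.0×1.1813 ≈ 5325 m/s.
Stage 3: m₀ = 26,720 kg, m_f = 26,720 − 20,300 = 6,420 kg; Δv = 288×9.8×ln(4.162) = 2822.4×1.4260 ≈ 4025 m/s.
Total Δv = 5872 + 5325 + 4025 = 15222 m/s.

Δv ≈ 15.2 km/s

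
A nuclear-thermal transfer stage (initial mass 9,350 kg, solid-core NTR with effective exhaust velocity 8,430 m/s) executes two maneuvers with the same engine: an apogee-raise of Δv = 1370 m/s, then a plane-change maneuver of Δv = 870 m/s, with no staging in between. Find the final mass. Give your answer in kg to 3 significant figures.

After the first burn: m = 9350 × exp(−1370/8430.0) = 9350 × 0.85000 = 7,947.5 kg.
After the second burn: m = 7,947.5 × exp(−870/8430.0) = 7,947.5 × 0.90194 = 7,168.17 kg.

final mass ≈ 7170 kg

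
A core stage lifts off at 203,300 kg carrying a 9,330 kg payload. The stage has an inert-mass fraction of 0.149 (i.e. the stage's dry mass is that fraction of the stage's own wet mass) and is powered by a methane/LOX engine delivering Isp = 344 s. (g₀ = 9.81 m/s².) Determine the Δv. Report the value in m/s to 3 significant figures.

Δv ≈ 5640 m/s

Stage wet mass = m₀ − payload = 203,300 − 9,330 = 193,970 kg.
Stage dry mass = ε × stage wet mass = 0.149 × 193,970 = 28,901.5 kg.
Burnout mass m_f = stage dry + payload = 28,901.5 + 9,330 = 38,231.5 kg.
v_e = Isp · g₀ = 344 × 9.81 = 3374.6 m/s.
Using Δv = v_e ln(m₀/m_f): Δv = v_e · ln(203,300/38,231.5) = 3374.6 × ln(5.318) = 3374.6 × 1.6710 ≈ 5639 m/s.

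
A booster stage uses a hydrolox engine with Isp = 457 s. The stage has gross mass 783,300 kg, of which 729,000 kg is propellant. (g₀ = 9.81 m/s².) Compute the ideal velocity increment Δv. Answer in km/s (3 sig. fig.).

v_e = Isp · g₀ = 457 × 9.81 = 4483.2 m/s.
m_f = m₀ − m_prop = 783,300 − 729,000 = 54,300 kg.
Rocket equation: Δv = v_e · ln(m₀/m_f) = 4483.2 × ln(14.43) = 4483.2 × 2.6690 ≈ 11965.5 m/s.

Δv ≈ 12.0 km/s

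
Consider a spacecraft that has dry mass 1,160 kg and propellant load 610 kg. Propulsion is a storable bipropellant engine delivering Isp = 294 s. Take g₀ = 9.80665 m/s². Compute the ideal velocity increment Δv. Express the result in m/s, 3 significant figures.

v_e = Isp · g₀ = 294 × 9.80665 = 2883.2 m/s.
m₀ = m_dry + m_prop = 1,160 + 610 = 1,770 kg.
Δv = v_e · ln(m₀/m_f) = 2883.2 × ln(1.526) = 2883.2 × 0.4226 ≈ 1218.3 m/s.

Δv ≈ 1220 m/s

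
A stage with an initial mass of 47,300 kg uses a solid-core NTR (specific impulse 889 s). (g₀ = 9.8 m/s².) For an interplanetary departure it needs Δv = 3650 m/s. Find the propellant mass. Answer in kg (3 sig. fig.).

propellant mass ≈ 16200 kg

v_e = Isp · g₀ = 889 × 9.8 = 8712.2 m/s.
Rocket equation: m₀/m_f = exp(Δv / v_e) = exp(3650 / 8712.2) = exp(0.4190) = 1.5204.
m_f = 47,300 / 1.5204 = 31,110.2 kg, so propellant = m₀ − m_f = 47,300 − 31,110.2 = 16,189.8 kg.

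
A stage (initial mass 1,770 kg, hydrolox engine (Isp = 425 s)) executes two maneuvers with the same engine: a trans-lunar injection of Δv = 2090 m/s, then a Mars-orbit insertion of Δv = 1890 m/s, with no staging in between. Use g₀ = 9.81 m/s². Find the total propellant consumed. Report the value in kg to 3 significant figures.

v_e = Isp · g₀ = 425 × 9.81 = 4169.2 m/s.
After the first burn: m = 1770 × exp(−2090/4169.2) = 1770 × 0.60575 = 1,072.18 kg.
After the second burn: m = 1,072.18 × exp(−1890/4169.2) = 1,072.18 × 0.63552 = 681.392 kg.
Total propellant = m₀ − m_final = 1770 − 681.392 = 1,088.608 kg.

total propellant consumed ≈ 1090 kg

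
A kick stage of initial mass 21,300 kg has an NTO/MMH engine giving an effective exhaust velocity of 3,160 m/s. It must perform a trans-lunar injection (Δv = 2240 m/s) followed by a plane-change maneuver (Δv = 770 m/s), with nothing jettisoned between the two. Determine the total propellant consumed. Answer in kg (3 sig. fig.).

total propellant consumed ≈ 13100 kg

After the first burn: m = 21300 × exp(−2240/3160.0) = 21300 × 0.49220 = 10,483.9 kg.
After the second burn: m = 10,483.9 × exp(−770/3160.0) = 10,483.9 × 0.78375 = 8,216.76 kg.
Total propellant = m₀ − m_final = 21300 − 8,216.76 = 13,083.24 kg.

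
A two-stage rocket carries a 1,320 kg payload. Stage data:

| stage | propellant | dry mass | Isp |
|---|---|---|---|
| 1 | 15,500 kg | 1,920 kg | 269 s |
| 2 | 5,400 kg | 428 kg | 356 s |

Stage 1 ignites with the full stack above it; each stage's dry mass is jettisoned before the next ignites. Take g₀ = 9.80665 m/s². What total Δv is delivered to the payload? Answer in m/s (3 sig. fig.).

Ignition mass of stage 1 = 15,500+1,920 + 5,400+428 + 1,320 = 24,568 kg.
Stage 1: m₀ = 24,568 kg, m_f = 24,568 − 15,500 = 9,068 kg; Δv = 269×9.80665×ln(2.709) = 2638.0×0.9967 ≈ 2629 m/s.
Stage 2: m₀ = 7,148 kg, m_f = 7,148 − 5,400 = 1,748 kg; Δv = 356×9.80665×ln(4.089) = 3491.2×1.4084 ≈ 4917 m/s.
Total Δv = 2629 + 4917 = 7546 m/s.

Δv ≈ 7550 m/s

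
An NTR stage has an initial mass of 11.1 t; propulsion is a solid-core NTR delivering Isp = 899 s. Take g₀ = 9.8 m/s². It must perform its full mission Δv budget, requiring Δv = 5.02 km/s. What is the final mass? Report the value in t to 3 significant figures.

final mass ≈ 6.28 t

v_e = Isp · g₀ = 899 × 9.8 = 8810.2 m/s.
By the Tsiolkovsky rocket equation, m₀/m_f = exp(Δv / v_e) = exp(5020 / 8810.2) = exp(0.5698) = 1.7679.
m_f = m₀ / 1.7679 = 11.1 / 1.7679 = 6.27864 t.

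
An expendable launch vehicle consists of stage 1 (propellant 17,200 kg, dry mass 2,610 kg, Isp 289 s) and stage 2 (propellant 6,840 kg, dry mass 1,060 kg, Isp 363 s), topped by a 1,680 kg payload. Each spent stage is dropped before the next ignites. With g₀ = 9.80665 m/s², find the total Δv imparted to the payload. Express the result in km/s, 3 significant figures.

Ignition mass of stage 1 = 17,200+2,610 + 6,840+1,060 + 1,680 = 29,390 kg.
Stage 1: m₀ = 29,390 kg, m_f = 29,390 − 17,200 = 12,190 kg; Δv = 289×9.80665×ln(2.411) = 2834.1×0.8800 ≈ 2494 m/s.
Stage 2: m₀ = 9,580 kg, m_f = 9,580 − 6,840 = 2,740 kg; Δv = 363×9.80665×ln(3.496) = 3559.8×1.2517 ≈ 4456 m/s.
Total Δv = 2494 + 4456 = 6950 m/s.

Δv ≈ 6.95 km/s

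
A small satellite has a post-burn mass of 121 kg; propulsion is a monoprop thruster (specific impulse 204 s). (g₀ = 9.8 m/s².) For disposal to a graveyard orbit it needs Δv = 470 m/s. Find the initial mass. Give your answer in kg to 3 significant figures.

v_e = Isp · g₀ = 204 × 9.8 = 1999.2 m/s.
By the Tsiolkovsky rocket equation, m₀/m_f = exp(Δv / v_e) = exp(470 / 1999.2) = exp(0.2351) = 1.2650.
m₀ = m_f × 1.2650 = 121 × 1.2650 = 153.065 kg.

initial mass ≈ 153 kg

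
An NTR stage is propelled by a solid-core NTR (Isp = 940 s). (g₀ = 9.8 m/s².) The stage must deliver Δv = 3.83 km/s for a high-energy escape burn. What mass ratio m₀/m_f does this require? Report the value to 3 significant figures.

mass ratio ≈ 1.52

v_e = Isp · g₀ = 940 × 9.8 = 9212.0 m/s.
From the ideal rocket equation, m₀/m_f = exp(Δv / v_e) = exp(3830 / 9212.0) = exp(0.4158) = 1.5155.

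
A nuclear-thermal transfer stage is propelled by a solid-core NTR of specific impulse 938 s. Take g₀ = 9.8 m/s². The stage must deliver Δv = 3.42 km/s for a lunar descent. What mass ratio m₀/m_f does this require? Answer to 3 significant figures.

mass ratio ≈ 1.45

v_e = Isp · g₀ = 938 × 9.8 = 9192.4 m/s.
Using Δv = v_e ln(m₀/m_f): m₀/m_f = exp(Δv / v_e) = exp(3420 / 9192.4) = exp(0.3720) = 1.4507.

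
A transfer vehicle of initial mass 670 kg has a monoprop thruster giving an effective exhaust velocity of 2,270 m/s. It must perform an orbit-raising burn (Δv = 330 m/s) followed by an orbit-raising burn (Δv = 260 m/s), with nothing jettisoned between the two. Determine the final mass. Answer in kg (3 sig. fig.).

After the first burn: m = 670 × exp(−330/2270.0) = 670 × 0.86470 = 579.349 kg.
After the second burn: m = 579.349 × exp(−260/2270.0) = 579.349 × 0.89178 = 516.652 kg.

final mass ≈ 517 kg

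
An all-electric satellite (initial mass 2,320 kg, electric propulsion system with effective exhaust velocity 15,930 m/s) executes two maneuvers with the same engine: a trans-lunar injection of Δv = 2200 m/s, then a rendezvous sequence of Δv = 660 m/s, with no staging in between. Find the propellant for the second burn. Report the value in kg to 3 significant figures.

After the first burn: m = 2320 × exp(−2200/15930.0) = 2320 × 0.87101 = 2,020.74 kg.
After the second burn: m = 2,020.74 × exp(−660/15930.0) = 2,020.74 × 0.95942 = 1,938.74 kg.
Second-burn propellant = 2,020.74 − 1,938.74 = 82 kg.

propellant for the second burn ≈ 82.0 kg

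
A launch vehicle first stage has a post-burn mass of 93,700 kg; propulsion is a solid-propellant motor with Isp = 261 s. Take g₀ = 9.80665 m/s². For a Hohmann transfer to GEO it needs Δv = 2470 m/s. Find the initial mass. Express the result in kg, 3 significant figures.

v_e = Isp · g₀ = 261 × 9.80665 = 2559.5 m/s.
From the ideal rocket equation, m₀/m_f = exp(Δv / v_e) = exp(2470 / 2559.5) = exp(0.9650) = 2.6248.
m₀ = m_f × 2.6248 = 93,700 × 2.6248 = 245,944 kg.

initial mass ≈ 246000 kg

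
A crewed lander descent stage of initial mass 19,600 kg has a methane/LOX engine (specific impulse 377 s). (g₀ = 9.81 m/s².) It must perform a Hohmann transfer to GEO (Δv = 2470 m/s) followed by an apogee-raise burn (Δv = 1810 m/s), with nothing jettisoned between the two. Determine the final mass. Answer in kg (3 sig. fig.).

v_e = Isp · g₀ = 377 × 9.81 = 3698.4 m/s.
After the first burn: m = 19600 × exp(−2470/3698.4) = 19600 × 0.51280 = 10,050.9 kg.
After the second burn: m = 10,050.9 × exp(−1810/3698.4) = 10,050.9 × 0.61299 = 6,161.1 kg.

final mass ≈ 6160 kg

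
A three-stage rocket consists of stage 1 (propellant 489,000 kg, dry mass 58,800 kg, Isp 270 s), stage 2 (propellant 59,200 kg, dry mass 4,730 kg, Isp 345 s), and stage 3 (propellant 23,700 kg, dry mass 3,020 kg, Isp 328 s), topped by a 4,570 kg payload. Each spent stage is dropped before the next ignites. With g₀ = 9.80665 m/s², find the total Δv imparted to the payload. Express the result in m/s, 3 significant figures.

Ignition mass of stage 1 = 489,000+58,800 + 59,200+4,730 + 23,700+3,020 + 4,570 = 643,020 kg.
Stage 1: m₀ = 643,020 kg, m_f = 643,020 − 489,000 = 154,020 kg; Δv = 270×9.80665×ln(4.175) = 2647.8×1.4291 ≈ 3784 m/s.
Stage 2: m₀ = 95,220 kg, m_f = 95,220 − 59,200 = 36,020 kg; Δv = 345×9.80665×ln(2.644) = 3383.3×0.9721 ≈ 3289 m/s.
Stage 3: m₀ = 31,290 kg, m_f = 31,290 − 23,700 = 7,590 kg; Δv = 328×9.80665×ln(4.123) = 3216.6×1.4165 ≈ 4556 m/s.
Total Δv = 3784 + 3289 + 4556 = 11629 m/s.

Δv ≈ 11600 m/s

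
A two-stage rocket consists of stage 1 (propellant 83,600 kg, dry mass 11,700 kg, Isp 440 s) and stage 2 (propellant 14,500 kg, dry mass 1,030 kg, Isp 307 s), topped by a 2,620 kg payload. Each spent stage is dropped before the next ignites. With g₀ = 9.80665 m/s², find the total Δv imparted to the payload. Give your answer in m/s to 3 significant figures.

Δv ≈ 10600 m/s

Ignition mass of stage 1 = 83,600+11,700 + 14,500+1,030 + 2,620 = 113,450 kg.
Stage 1: m₀ = 113,450 kg, m_f = 113,450 − 83,600 = 29,850 kg; Δv = 440×9.80665×ln(3.801) = 4314.9×1.3352 ≈ 5761 m/s.
Stage 2: m₀ = 18,150 kg, m_f = 18,150 − 14,500 = 3,650 kg; Δv = 307×9.80665×ln(4.973) = 3010.6×1.6039 ≈ 4829 m/s.
Total Δv = 5761 + 4829 = 10590 m/s.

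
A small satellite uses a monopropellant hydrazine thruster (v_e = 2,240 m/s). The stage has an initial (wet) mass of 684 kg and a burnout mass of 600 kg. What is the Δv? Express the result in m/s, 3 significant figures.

From the ideal rocket equation, Δv = v_e · ln(m₀/m_f) = 2240.0 × ln(1.14) = 2240.0 × 0.1310 ≈ 293.5 m/s.

Δv ≈ 294 m/s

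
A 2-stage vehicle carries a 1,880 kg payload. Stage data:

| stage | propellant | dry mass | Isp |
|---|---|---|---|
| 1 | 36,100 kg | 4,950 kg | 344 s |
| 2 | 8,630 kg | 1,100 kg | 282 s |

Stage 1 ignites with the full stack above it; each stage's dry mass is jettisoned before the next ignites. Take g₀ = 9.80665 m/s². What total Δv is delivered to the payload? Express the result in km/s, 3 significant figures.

Ignition mass of stage 1 = 36,100+4,950 + 8,630+1,100 + 1,880 = 52,660 kg.
Stage 1: m₀ = 52,660 kg, m_f = 52,660 − 36,100 = 16,560 kg; Δv = 344×9.80665×ln(3.18) = 3373.5×1.1569 ≈ 3903 m/s.
Stage 2: m₀ = 11,610 kg, m_f = 11,610 − 8,630 = 2,980 kg; Δv = 282×9.80665×ln(3.896) = 2765.5×1.3599 ≈ 3761 m/s.
Total Δv = 3903 + 3761 = 7664 m/s.

Δv ≈ 7.66 km/s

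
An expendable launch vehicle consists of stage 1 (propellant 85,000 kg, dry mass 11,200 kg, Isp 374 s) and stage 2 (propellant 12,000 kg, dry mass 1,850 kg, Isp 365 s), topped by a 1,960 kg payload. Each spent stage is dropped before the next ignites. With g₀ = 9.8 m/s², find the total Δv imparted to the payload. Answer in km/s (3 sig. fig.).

Ignition mass of stage 1 = 85,000+11,200 + 12,000+1,850 + 1,960 = 112,010 kg.
Stage 1: m₀ = 112,010 kg, m_f = 112,010 − 85,000 = 27,010 kg; Δv = 374×9.8×ln(4.147) = 3665.2×1.4224 ≈ 5213 m/s.
Stage 2: m₀ = 15,810 kg, m_f = 15,810 − 12,000 = 3,810 kg; Δv = 365×9.8×ln(4.15) = 3577.0×1.4230 ≈ 5090 m/s.
Total Δv = 5213 + 5090 = 10303 m/s.

Δv ≈ 10.3 km/s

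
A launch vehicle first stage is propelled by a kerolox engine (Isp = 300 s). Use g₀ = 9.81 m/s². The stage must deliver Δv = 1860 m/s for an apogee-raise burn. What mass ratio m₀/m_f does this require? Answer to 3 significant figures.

v_e = Isp · g₀ = 300 × 9.81 = 2943.0 m/s.
By the Tsiolkovsky rocket equation, m₀/m_f = exp(Δv / v_e) = exp(1860 / 2943.0) = exp(0.6320) = 1.8814.

mass ratio ≈ 1.88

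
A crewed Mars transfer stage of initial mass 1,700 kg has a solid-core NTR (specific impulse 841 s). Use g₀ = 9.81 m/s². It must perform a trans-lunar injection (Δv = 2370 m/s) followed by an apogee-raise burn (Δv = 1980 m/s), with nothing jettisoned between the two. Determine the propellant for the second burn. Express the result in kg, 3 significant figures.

v_e = Isp · g₀ = 841 × 9.81 = 8250.2 m/s.
After the first burn: m = 1700 × exp(−2370/8250.2) = 1700 × 0.75031 = 1,275.53 kg.
After the second burn: m = 1,275.53 × exp(−1980/8250.2) = 1,275.53 × 0.78663 = 1,003.37 kg.
Second-burn propellant = 1,275.53 − 1,003.37 = 272.16 kg.

propellant for the second burn ≈ 272 kg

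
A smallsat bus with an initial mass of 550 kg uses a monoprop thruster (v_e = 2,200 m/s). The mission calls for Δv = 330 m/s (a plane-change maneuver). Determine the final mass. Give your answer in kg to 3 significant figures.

m₀/m_f = exp(Δv / v_e) = exp(330 / 2200.0) = exp(0.1500) = 1.1618.
m_f = m₀ / 1.1618 = 550 / 1.1618 = 473.403 kg.

final mass ≈ 473 kg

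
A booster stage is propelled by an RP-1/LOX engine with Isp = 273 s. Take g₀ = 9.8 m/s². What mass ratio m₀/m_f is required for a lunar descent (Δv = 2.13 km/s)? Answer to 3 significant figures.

v_e = Isp · g₀ = 273 × 9.8 = 2675.4 m/s.
By the Tsiolkovsky rocket equation, m₀/m_f = exp(Δv / v_e) = exp(2130 / 2675.4) = exp(0.7961) = 2.2170.

mass ratio ≈ 2.22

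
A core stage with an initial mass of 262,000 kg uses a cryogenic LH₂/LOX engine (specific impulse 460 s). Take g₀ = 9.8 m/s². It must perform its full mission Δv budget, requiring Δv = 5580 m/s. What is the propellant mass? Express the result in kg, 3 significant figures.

propellant mass ≈ 186000 kg

v_e = Isp · g₀ = 460 × 9.8 = 4508.0 m/s.
m₀/m_f = exp(Δv / v_e) = exp(5580 / 4508.0) = exp(1.2378) = 3.4480.
m_f = 262,000 / 3.4480 = 75,986.1 kg, so propellant = m₀ − m_f = 262,000 − 75,986.1 = 186,013.9 kg.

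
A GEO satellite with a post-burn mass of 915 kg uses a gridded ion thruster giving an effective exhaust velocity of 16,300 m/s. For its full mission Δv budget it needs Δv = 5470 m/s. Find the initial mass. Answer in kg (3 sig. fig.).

initial mass ≈ 1280 kg

m₀/m_f = exp(Δv / v_e) = exp(5470 / 16300.0) = exp(0.3356) = 1.3988.
m₀ = m_f × 1.3988 = 915 × 1.3988 = 1,279.9 kg.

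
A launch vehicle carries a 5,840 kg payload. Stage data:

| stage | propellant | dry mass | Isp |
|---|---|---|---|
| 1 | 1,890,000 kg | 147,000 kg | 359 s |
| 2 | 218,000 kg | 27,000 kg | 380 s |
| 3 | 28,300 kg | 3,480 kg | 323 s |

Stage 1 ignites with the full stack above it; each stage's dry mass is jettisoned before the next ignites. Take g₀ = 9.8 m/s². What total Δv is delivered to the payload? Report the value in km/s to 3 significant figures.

Ignition mass of stage 1 = 1,890,000+147,000 + 218,000+27,000 + 28,300+3,480 + 5,840 = 2,319,620 kg.
Stage 1: m₀ = 2,319,620 kg, m_f = 2,319,620 − 1,890,000 = 429,620 kg; Δv = 359×9.8×ln(5.399) = 3518.2×1.6863 ≈ 5933 m/s.
Stage 2: m₀ = 282,620 kg, m_f = 282,620 − 218,000 = 64,620 kg; Δv = 380×9.8×ln(4.374) = 3724.0×1.4756 ≈ 5495 m/s.
Stage 3: m₀ = 37,620 kg, m_f = 37,620 − 28,300 = 9,320 kg; Δv = 323×9.8×ln(4.036) = 3165.4×1.3954 ≈ 4417 m/s.
Total Δv = 5933 + 5495 + 4417 = 15845 m/s.

Δv ≈ 15.8 km/s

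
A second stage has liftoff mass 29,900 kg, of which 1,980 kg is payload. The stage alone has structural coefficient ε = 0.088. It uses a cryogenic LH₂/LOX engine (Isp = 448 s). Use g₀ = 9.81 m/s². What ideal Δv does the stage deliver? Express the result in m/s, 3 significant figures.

Stage wet mass = m₀ − payload = 29,900 − 1,980 = 27,920 kg.
Stage dry mass = ε × stage wet mass = 0.088 × 27,920 = 2,456.96 kg.
Burnout mass m_f = stage dry + payload = 2,456.96 + 1,980 = 4,436.96 kg.
v_e = Isp · g₀ = 448 × 9.81 = 4394.9 m/s.
Δv = v_e · ln(29,900/4,436.96) = 4394.9 × ln(6.739) = 4394.9 × 1.9079 ≈ 8385 m/s.

Δv ≈ 8380 m/s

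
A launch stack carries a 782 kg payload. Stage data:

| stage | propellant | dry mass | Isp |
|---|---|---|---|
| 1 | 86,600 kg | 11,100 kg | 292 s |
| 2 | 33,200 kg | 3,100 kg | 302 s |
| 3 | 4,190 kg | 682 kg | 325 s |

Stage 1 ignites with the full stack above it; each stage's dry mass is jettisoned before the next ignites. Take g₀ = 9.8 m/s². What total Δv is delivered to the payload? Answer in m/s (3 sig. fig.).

Ignition mass of stage 1 = 86,600+11,100 + 33,200+3,100 + 4,190+682 + 782 = 139,654 kg.
Stage 1: m₀ = 139,654 kg, m_f = 139,654 − 86,600 = 53,054 kg; Δv = 292×9.8×ln(2.632) = 2861.6×0.9679 ≈ 2770 m/s.
Stage 2: m₀ = 41,954 kg, m_f = 41,954 − 33,200 = 8,754 kg; Δv = 302×9.8×ln(4.793) = 2959.6×1.5671 ≈ 4638 m/s.
Stage 3: m₀ = 5,654 kg, m_f = 5,654 − 4,190 = 1,464 kg; Δv = 325×9.8×ln(3.862) = 3185.0×1.3512 ≈ 4304 m/s.
Total Δv = 2770 + 4638 + 4304 = 11712 m/s.

Δv ≈ 11700 m/s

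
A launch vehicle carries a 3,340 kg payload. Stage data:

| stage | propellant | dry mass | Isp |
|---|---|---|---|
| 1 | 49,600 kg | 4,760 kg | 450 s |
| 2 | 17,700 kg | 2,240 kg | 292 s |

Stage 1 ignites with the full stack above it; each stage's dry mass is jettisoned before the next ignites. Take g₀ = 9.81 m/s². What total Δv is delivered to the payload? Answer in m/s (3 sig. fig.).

Ignition mass of stage 1 = 49,600+4,760 + 17,700+2,240 + 3,340 = 77,640 kg.
Stage 1: m₀ = 77,640 kg, m_f = 77,640 − 49,600 = 28,040 kg; Δv = 450×9.81×ln(2.769) = 4414.5×1.0185 ≈ 4496 m/s.
Stage 2: m₀ = 23,280 kg, m_f = 23,280 − 17,700 = 5,580 kg; Δv = 292×9.81×ln(4.172) = 2864.5×1.4284 ≈ 4092 m/s.
Total Δv = 4496 + 4092 = 8588 m/s.

Δv ≈ 8590 m/s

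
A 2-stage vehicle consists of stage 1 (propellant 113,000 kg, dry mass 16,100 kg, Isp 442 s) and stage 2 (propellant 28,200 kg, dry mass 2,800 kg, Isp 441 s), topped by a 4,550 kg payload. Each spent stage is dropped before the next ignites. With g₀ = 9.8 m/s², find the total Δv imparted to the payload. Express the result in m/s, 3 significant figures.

Ignition mass of stage 1 = 113,000+16,100 + 28,200+2,800 + 4,550 = 164,650 kg.
Stage 1: m₀ = 164,650 kg, m_f = 164,650 − 113,000 = 51,650 kg; Δv = 442×9.8×ln(3.188) = 4331.6×1.1593 ≈ 5022 m/s.
Stage 2: m₀ = 35,550 kg, m_f = 35,550 − 28,200 = 7,350 kg; Δv = 441×9.8×ln(4.837) = 4321.8×1.5762 ≈ 6812 m/s.
Total Δv = 5022 + 6812 = 11834 m/s.

Δv ≈ 11800 m/s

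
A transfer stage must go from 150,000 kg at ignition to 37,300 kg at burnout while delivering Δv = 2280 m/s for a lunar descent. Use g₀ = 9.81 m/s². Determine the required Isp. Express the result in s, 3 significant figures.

ln(m₀/m_f) = ln(150000/37300) = ln(4.021) = 1.3916.
Using Δv = v_e ln(m₀/m_f): v_e = Δv / ln(m₀/m_f) = 2280 / 1.3916 = 1638.4 m/s.
Isp = v_e / g₀ = 1638.4 / 9.81 = 167.0 s.

Isp ≈ 167 s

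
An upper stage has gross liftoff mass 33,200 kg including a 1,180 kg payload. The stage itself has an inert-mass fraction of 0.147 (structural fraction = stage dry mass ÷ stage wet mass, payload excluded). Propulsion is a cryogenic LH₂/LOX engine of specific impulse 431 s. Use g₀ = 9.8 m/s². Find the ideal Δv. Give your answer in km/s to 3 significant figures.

Stage wet mass = m₀ − payload = 33,200 − 1,180 = 32,020 kg.
Stage dry mass = ε × stage wet mass = 0.147 × 32,020 = 4,706.94 kg.
Burnout mass m_f = stage dry + payload = 4,706.94 + 1,180 = 5,886.94 kg.
v_e = Isp · g₀ = 431 × 9.8 = 4223.8 m/s.
By the Tsiolkovsky rocket equation, Δv = v_e · ln(33,200/5,886.94) = 4223.8 × ln(5.64) = 4223.8 × 1.7298 ≈ 7306 m/s.

Δv ≈ 7.31 km/s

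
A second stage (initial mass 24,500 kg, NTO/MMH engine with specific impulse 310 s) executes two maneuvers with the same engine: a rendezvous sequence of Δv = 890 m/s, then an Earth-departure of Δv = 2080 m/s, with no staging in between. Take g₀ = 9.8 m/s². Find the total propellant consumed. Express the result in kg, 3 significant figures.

total propellant consumed ≈ 15300 kg

v_e = Isp · g₀ = 310 × 9.8 = 3038.0 m/s.
After the first burn: m = 24500 × exp(−890/3038.0) = 24500 × 0.74606 = 18,278.5 kg.
After the second burn: m = 18,278.5 × exp(−2080/3038.0) = 18,278.5 × 0.50426 = 9,217.12 kg.
Total propellant = m₀ − m_final = 24500 − 9,217.12 = 15,282.88 kg.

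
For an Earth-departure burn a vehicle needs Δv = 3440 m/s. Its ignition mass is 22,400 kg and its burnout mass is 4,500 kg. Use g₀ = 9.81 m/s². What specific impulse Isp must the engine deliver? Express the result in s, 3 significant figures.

ln(m₀/m_f) = ln(22400/4500) = ln(4.978) = 1.6050.
From the ideal rocket equation, v_e = Δv / ln(m₀/m_f) = 3440 / 1.6050 = 2143.3 m/s.
Isp = v_e / g₀ = 2143.3 / 9.81 = 218.5 s.

Isp ≈ 218 s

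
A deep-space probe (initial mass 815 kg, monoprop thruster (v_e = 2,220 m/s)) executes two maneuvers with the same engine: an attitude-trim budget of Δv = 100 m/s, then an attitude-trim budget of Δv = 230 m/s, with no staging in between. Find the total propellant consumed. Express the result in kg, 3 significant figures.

total propellant consumed ≈ 113 kg

After the first burn: m = 815 × exp(−100/2220.0) = 815 × 0.95595 = 779.099 kg.
After the second burn: m = 779.099 × exp(−230/2220.0) = 779.099 × 0.90158 = 702.42 kg.
Total propellant = m₀ − m_final = 815 − 702.42 = 112.58 kg.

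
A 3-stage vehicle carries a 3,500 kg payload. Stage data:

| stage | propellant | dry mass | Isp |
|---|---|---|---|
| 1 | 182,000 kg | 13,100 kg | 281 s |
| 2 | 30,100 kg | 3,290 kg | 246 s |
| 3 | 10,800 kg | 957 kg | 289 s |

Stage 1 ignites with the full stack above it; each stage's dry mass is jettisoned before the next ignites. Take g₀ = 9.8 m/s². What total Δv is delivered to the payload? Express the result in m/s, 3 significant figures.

Δv ≈ 9590 m/s

Ignition mass of stage 1 = 182,000+13,100 + 30,100+3,290 + 10,800+957 + 3,500 = 243,747 kg.
Stage 1: m₀ = 243,747 kg, m_f = 243,747 − 182,000 = 61,747 kg; Δv = 281×9.8×ln(3.948) = 2753.8×1.3731 ≈ 3781 m/s.
Stage 2: m₀ = 48,647 kg, m_f = 48,647 − 30,100 = 18,547 kg; Δv = 246×9.8×ln(2.623) = 2410.8×0.9643 ≈ 2325 m/s.
Stage 3: m₀ = 15,257 kg, m_f = 15,257 − 10,800 = 4,457 kg; Δv = 289×9.8×ln(3.423) = 2832.2×1.2306 ≈ 3485 m/s.
Total Δv = 3781 + 2325 + 3485 = 9591 m/s.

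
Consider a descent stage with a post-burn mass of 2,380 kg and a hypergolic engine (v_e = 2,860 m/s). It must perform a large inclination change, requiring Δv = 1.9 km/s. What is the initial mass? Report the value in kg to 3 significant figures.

initial mass ≈ 4620 kg

Rocket equation: m₀/m_f = exp(Δv / v_e) = exp(1900 / 2860.0) = exp(0.6643) = 1.9432.
m₀ = m_f × 1.9432 = 2,380 × 1.9432 = 4,624.82 kg.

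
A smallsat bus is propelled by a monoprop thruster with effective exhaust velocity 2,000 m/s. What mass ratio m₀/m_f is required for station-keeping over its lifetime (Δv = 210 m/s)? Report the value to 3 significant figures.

m₀/m_f = exp(Δv / v_e) = exp(210 / 2000.0) = exp(0.1050) = 1.1107.

mass ratio ≈ 1.11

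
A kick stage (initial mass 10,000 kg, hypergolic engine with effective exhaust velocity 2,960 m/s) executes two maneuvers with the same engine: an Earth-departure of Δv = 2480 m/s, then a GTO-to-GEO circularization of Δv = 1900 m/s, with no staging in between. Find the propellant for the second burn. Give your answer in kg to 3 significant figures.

propellant for the second burn ≈ 2050 kg

After the first burn: m = 10000 × exp(−2480/2960.0) = 10000 × 0.43264 = 4,326.4 kg.
After the second burn: m = 4,326.4 × exp(−1900/2960.0) = 4,326.4 × 0.52630 = 2,276.98 kg.
Second-burn propellant = 4,326.4 − 2,276.98 = 2,049.42 kg.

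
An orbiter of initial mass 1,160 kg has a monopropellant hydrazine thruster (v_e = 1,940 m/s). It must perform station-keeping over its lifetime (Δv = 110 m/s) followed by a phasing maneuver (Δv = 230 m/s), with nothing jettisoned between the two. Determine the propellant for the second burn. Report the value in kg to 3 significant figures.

After the first burn: m = 1160 × exp(−110/1940.0) = 1160 × 0.94488 = 1,096.06 kg.
After the second burn: m = 1,096.06 × exp(−230/1940.0) = 1,096.06 × 0.88820 = 973.52 kg.
Second-burn propellant = 1,096.06 − 973.52 = 122.54 kg.

propellant for the second burn ≈ 123 kg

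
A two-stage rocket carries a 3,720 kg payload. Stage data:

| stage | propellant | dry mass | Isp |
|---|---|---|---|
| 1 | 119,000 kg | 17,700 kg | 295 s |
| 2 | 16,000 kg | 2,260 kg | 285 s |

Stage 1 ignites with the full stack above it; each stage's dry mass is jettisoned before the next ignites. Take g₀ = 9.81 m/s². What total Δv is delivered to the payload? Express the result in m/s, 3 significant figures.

Ignition mass of stage 1 = 119,000+17,700 + 16,000+2,260 + 3,720 = 158,680 kg.
Stage 1: m₀ = 158,680 kg, m_f = 158,680 − 119,000 = 39,680 kg; Δv = 295×9.81×ln(3.999) = 2894.0×1.3860 ≈ 4011 m/s.
Stage 2: m₀ = 21,980 kg, m_f = 21,980 − 16,000 = 5,980 kg; Δv = 285×9.81×ln(3.676) = 2795.9×1.3017 ≈ 3639 m/s.
Total Δv = 4011 + 3639 = 7650 m/s.

Δv ≈ 7650 m/s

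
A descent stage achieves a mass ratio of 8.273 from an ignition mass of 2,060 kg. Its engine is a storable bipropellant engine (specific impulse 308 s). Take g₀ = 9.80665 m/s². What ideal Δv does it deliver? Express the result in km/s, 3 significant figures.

v_e = Isp · g₀ = 308 × 9.80665 = 3020.4 m/s.
From the ideal rocket equation, Δv = v_e · ln(8.273) = 3020.4 × 2.1130 ≈ 6382.2 m/s.

Δv ≈ 6.38 km/s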